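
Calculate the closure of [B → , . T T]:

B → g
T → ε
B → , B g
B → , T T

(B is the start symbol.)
{ [B → , . T T], [T → .] }

Start with: [B → , . T T]
  [B → , . T T] has the dot before T: add [T → .]
No further items can be added.

CLOSURE = { [B → , . T T], [T → .] }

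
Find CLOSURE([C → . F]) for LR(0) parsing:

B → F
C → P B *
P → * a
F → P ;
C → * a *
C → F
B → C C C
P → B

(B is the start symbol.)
To compute CLOSURE, for each item [A → α.Bβ] where B is a non-terminal, add [B → .γ] for all productions B → γ; repeat for the newly added items until nothing changes.

Start with: [C → . F]
  [C → . F] has the dot before F: add [F → . P ;]
  [F → . P ;] has the dot before P: add [P → . * a], [P → . B]
  [P → . B] has the dot before B: add [B → . F], [B → . C C C]
  [B → . C C C] has the dot before C: add [C → . P B *], [C → . * a *]
No further items can be added.

CLOSURE = { [B → . C C C], [B → . F], [C → . * a *], [C → . F], [C → . P B *], [F → . P ;], [P → . * a], [P → . B] }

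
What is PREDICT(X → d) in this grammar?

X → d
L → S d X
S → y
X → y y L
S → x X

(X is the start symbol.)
PREDICT(X → d) = (FIRST(RHS) \ {ε}) ∪ (FOLLOW(X) if ε ∈ FIRST(RHS), i.e. RHS ⇒* ε)
FIRST(d) = { 'd' }
ε ∉ FIRST(d), so FOLLOW(X) is not added.
PREDICT(X → d) = { 'd' }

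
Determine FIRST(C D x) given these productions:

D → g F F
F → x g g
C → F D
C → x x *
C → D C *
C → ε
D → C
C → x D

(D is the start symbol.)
{ '*', 'g', 'x' }

FIRST sets of the non-terminals involved (from the grammar, by fixed-point iteration):
  FIRST(C) = { '*', 'g', 'x', ε }
  FIRST(D) = { '*', 'g', 'x', ε }

To compute FIRST(C D x), process the symbols left to right:
Symbol C is a non-terminal. Add FIRST(C) \ {ε} = { '*', 'g', 'x' }
C is nullable (ε ∈ FIRST(C)), continue to the next symbol.
Symbol D is a non-terminal. Add FIRST(D) \ {ε} = { '*', 'g', 'x' }
D is nullable (ε ∈ FIRST(D)), continue to the next symbol.
Symbol x is a terminal. Add 'x' and stop.
FIRST(C D x) = { '*', 'g', 'x' }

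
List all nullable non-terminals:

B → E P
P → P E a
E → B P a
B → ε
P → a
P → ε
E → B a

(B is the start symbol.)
{ 'B', 'P' }

A non-terminal is nullable if it can derive ε (the empty string): either it has an ε-production, or it has a production whose right-hand side consists entirely of nullable non-terminals.

ε-productions: B → ε, P → ε
So B, P are immediately nullable.
No further non-terminal can be added: every production for the remaining non-terminals contains a terminal or a non-nullable non-terminal.
Nullable = { 'B', 'P' }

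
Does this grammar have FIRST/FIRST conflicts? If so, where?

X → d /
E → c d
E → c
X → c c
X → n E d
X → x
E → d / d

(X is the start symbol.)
A FIRST/FIRST conflict occurs when two productions N → α and N → β for the same non-terminal have FIRST(α) ∩ FIRST(β) ≠ ∅ (with ε ∈ FIRST of a nullable right-hand side, so two nullable alternatives also conflict).

Productions for X:
  X → d /: FIRST = { 'd' }
  X → c c: FIRST = { 'c' }
  X → n E d: FIRST = { 'n' }
  X → x: FIRST = { 'x' }
Productions for E:
  E → c d: FIRST = { 'c' }
  E → c: FIRST = { 'c' }
  E → d / d: FIRST = { 'd' }

Conflict for E: E → c d and E → c
  Overlap: { 'c' }

Answer: Yes. E → c d / E → c on { 'c' }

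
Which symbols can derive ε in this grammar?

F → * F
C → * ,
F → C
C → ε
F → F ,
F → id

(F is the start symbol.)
A non-terminal is nullable if it can derive ε (the empty string): either it has an ε-production, or it has a production whose right-hand side consists entirely of nullable non-terminals.

ε-productions: C → ε
So C is immediately nullable.
F → C: every symbol on the right is nullable, so F is nullable too.
Every non-terminal is now nullable.
Nullable = { 'C', 'F' }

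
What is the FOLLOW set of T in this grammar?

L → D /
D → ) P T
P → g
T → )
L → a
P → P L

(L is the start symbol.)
To compute FOLLOW(T), find every occurrence of T on a right-hand side N → α T β: add FIRST(β) \ {ε}, and if β is empty or nullable also add FOLLOW(N). Iterate to a fixed point.

In D → ) P T: T is at the end, add FOLLOW(D)

The FOLLOW sets referred to above (computed the same way, to a fixed point):
  FOLLOW(D) = { '/' }

Taking the union: FOLLOW(T) = { '/' }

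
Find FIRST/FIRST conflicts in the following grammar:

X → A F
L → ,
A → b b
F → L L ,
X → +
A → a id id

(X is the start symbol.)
No FIRST/FIRST conflicts.

FIRST sets of the non-terminals at (or reachable through a nullable prefix from) the front of some alternative:
  FIRST(A) = { 'a', 'b' }

Productions for X:
  X → A F: FIRST = { 'a', 'b' }
  X → +: FIRST = { '+' }
Productions for A:
  A → b b: FIRST = { 'b' }
  A → a id id: FIRST = { 'a' }
L, F have only one production, so no FIRST/FIRST conflict is possible there.

All alternatives of each non-terminal have pairwise disjoint FIRST sets.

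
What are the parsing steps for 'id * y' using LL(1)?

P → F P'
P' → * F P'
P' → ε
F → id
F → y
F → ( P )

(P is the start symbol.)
Stack is shown with the top on the left.

Stack     Input     Action
--------------------------
P $       id * y $  output P → F P'
F P' $    id * y $  output F → id
id P' $   id * y $  match 'id'
P' $      * y $     output P' → * F P'
* F P' $  * y $     match '*'
F P' $    y $       output F → y
y P' $    y $       match 'y'
P' $      $         output P' → ε
$         $         accept

The string is accepted.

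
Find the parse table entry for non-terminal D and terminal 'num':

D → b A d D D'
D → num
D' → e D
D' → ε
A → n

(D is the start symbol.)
D → num

To find M[D, 'num'], we find productions for D where 'num' is in the predict set (PREDICT(N → α) = (FIRST(α) \ {ε}) ∪ (FOLLOW(N) if α ⇒* ε)).

D → b A d D D': PREDICT = { 'b' }
D → num: PREDICT = { 'num' }
  'num' is in predict set, so this production goes in M[D, 'num']

M[D, 'num'] = D → num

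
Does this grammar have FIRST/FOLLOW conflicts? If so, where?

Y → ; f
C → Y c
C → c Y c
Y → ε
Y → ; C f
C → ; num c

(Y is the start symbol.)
No FIRST/FOLLOW conflicts.

Nullable non-terminals: Y.

Y: nullable alternative(s) Y → ε; FOLLOW(Y) = { $, 'c' }
  Y → ; f: FIRST \ {ε} = { ';' } — disjoint from FOLLOW(Y)
  Y → ε: FIRST \ {ε} = { } — this is the only nullable alternative, skip
  Y → ; C f: FIRST \ {ε} = { ';' } — disjoint from FOLLOW(Y)

C has no nullable alternative, so no FIRST/FOLLOW check is needed there.

No FIRST/FOLLOW conflicts found.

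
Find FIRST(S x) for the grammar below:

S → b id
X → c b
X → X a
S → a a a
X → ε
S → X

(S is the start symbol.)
FIRST sets of the non-terminals involved (from the grammar, by fixed-point iteration):
  FIRST(S) = { 'a', 'b', 'c', ε }

To compute FIRST(S x), process the symbols left to right:
Symbol S is a non-terminal. Add FIRST(S) \ {ε} = { 'a', 'b', 'c' }
S is nullable (ε ∈ FIRST(S)), continue to the next symbol.
Symbol x is a terminal. Add 'x' and stop.
FIRST(S x) = { 'a', 'b', 'c', 'x' }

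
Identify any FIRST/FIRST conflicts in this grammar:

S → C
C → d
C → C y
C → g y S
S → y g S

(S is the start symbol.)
Yes. C → d / C → C y on { 'd' }; C → C y / C → g y S on { 'g' }

A FIRST/FIRST conflict occurs when two productions N → α and N → β for the same non-terminal have FIRST(α) ∩ FIRST(β) ≠ ∅ (with ε ∈ FIRST of a nullable right-hand side, so two nullable alternatives also conflict).

FIRST sets of the non-terminals at (or reachable through a nullable prefix from) the front of some alternative:
  FIRST(C) = { 'd', 'g' }

Productions for S:
  S → C: FIRST = { 'd', 'g' }
  S → y g S: FIRST = { 'y' }
Productions for C:
  C → d: FIRST = { 'd' }
  C → C y: FIRST = { 'd', 'g' }
  C → g y S: FIRST = { 'g' }

Conflict for C: C → d and C → C y
  Overlap: { 'd' }
Conflict for C: C → C y and C → g y S
  Overlap: { 'g' }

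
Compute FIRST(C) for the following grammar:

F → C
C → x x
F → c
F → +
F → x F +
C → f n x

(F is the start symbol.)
From C → x x:
  - x is a terminal: add 'x' and stop
From C → f n x:
  - f is a terminal: add 'f' and stop

Collecting: FIRST(C) = { 'f', 'x' }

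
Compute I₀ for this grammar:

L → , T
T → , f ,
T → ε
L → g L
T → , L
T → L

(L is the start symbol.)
First, augment the grammar with L' → L
I₀ = CLOSURE({ [L' → . L] }):
  [L' → . L] has the dot before L: add [L → . , T], [L → . g L]
No further items can be added.

I₀ = { [L → . , T], [L → . g L], [L' → . L] }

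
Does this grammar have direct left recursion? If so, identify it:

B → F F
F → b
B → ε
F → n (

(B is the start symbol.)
No direct left recursion

B → F F: starts with F
F → b: starts with b
B → ε: starts with ε
F → n (: starts with n

No direct left recursion found.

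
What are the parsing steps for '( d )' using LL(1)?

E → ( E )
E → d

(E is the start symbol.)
LL(1) parsing maintains a stack (initially the start symbol over $) and the input. At each step: if the stack top is a terminal, match it against the current input token; if it is a non-terminal N, replace it with the RHS of M[N, lookahead] (the unique production whose predict set contains the lookahead).

Stack is shown with the top on the left.

Stack    Input    Action
------------------------
E $      ( d ) $  output E → ( E )
( E ) $  ( d ) $  match '('
E ) $    d ) $    output E → d
d ) $    d ) $    match 'd'
) $      ) $      match ')'
$        $        accept

The string is accepted.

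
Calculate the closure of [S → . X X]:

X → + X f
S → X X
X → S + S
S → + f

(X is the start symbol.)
To compute CLOSURE, for each item [A → α.Bβ] where B is a non-terminal, add [B → .γ] for all productions B → γ; repeat for the newly added items until nothing changes.

Start with: [S → . X X]
  [S → . X X] has the dot before X: add [X → . + X f], [X → . S + S]
  [X → . S + S] has the dot before S: add [S → . + f]
No further items can be added.

CLOSURE = { [S → . + f], [S → . X X], [X → . + X f], [X → . S + S] }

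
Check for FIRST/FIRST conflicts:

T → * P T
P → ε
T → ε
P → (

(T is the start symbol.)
A FIRST/FIRST conflict occurs when two productions N → α and N → β for the same non-terminal have FIRST(α) ∩ FIRST(β) ≠ ∅ (with ε ∈ FIRST of a nullable right-hand side, so two nullable alternatives also conflict).

Productions for T:
  T → * P T: FIRST = { '*' }
  T → ε: FIRST = { ε }
Productions for P:
  P → ε: FIRST = { ε }
  P → (: FIRST = { '(' }

All alternatives of each non-terminal have pairwise disjoint FIRST sets.

Answer: No FIRST/FIRST conflicts.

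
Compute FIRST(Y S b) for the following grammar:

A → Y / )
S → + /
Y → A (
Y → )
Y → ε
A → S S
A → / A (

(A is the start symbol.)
FIRST sets of the non-terminals involved (from the grammar, by fixed-point iteration):
  FIRST(Y) = { ')', '+', '/', ε }
  FIRST(S) = { '+' }

To compute FIRST(Y S b), process the symbols left to right:
Symbol Y is a non-terminal. Add FIRST(Y) \ {ε} = { ')', '+', '/' }
Y is nullable (ε ∈ FIRST(Y)), continue to the next symbol.
Symbol S is a non-terminal. Add FIRST(S) \ {ε} = { '+' }
S is not nullable (ε ∉ FIRST(S)), so stop here.
FIRST(Y S b) = { ')', '+', '/' }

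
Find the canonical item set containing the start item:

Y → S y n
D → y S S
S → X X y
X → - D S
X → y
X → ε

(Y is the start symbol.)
First, augment the grammar with Y' → Y
I₀ = CLOSURE({ [Y' → . Y] }):
  [Y' → . Y] has the dot before Y: add [Y → . S y n]
  [Y → . S y n] has the dot before S: add [S → . X X y]
  [S → . X X y] has the dot before X: add [X → . - D S], [X → . y], [X → .]
No further items can be added.

I₀ = { [S → . X X y], [X → . - D S], [X → . y], [X → .], [Y → . S y n], [Y' → . Y] }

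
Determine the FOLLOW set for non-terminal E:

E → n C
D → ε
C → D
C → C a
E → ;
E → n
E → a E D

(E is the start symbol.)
To compute FOLLOW(E), find every occurrence of E on a right-hand side N → α E β: add FIRST(β) \ {ε}, and if β is empty or nullable also add FOLLOW(N). Iterate to a fixed point.

E is the start symbol, so $ ∈ FOLLOW(E).
In E → a E D: E is followed by D, add FIRST(D) \ {ε} = { }
  D is nullable, so FOLLOW(E) is also included — that is the set being defined, nothing new

Taking the union: FOLLOW(E) = { $ }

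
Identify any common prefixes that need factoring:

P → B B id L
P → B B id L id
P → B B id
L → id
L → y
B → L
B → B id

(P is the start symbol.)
Left-factoring is needed when two productions for the same non-terminal
share a common prefix on the right-hand side.

Productions for P:
  P → B B id L
  P → B B id L id
  P → B B id
Productions for L:
  L → id
  L → y
Productions for B:
  B → L
  B → B id

Found common prefix 'B B id' in productions for P

Answer: Yes, P has productions with common prefix 'B B id'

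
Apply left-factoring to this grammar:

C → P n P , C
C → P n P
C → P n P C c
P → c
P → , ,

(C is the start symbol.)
C → P n P C'
C' → , C
C' → ε
C' → C c
P → c
P → , ,

Left-factoring transforms A → αβ₁ | αβ₂ into A → αA' and A' → β₁ | β₂
(α is the longest common prefix among the alternatives). Repeat until
no nonterminal has two alternatives with a common prefix.

Round 1: C has alternatives sharing prefix 'P n P'. Introduce C': C → P n P C'
  Add: C' → , C
  Add: C' → ε
  Add: C' → C c

No remaining common prefixes — done.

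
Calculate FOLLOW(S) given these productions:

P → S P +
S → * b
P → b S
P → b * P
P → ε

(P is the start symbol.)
{ $, '*', '+', 'b' }

In P → S P +: S is followed by P '+', add FIRST(P '+') \ {ε} = { '*', '+', 'b' }
In P → b S: S is at the end, add FOLLOW(P)

The FOLLOW sets referred to above (computed the same way, to a fixed point):
  FOLLOW(P) = { $, '+' }

Taking the union: FOLLOW(S) = { $, '*', '+', 'b' }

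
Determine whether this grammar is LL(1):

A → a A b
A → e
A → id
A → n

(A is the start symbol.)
Yes, the grammar is LL(1).

For A:
  PREDICT(A → a A b) = { 'a' }
  PREDICT(A → e) = { 'e' }
  PREDICT(A → id) = { 'id' }
  PREDICT(A → n) = { 'n' }

All predict sets are disjoint. The grammar IS LL(1).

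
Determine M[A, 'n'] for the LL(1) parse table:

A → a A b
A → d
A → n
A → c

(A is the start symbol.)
A → n

To find M[A, 'n'], we find productions for A where 'n' is in the predict set (PREDICT(N → α) = (FIRST(α) \ {ε}) ∪ (FOLLOW(N) if α ⇒* ε)).

A → a A b: PREDICT = { 'a' }
A → d: PREDICT = { 'd' }
A → n: PREDICT = { 'n' }
  'n' is in predict set, so this production goes in M[A, 'n']
A → c: PREDICT = { 'c' }

M[A, 'n'] = A → n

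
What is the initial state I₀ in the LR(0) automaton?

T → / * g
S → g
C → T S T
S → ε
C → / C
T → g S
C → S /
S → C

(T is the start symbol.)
First, augment the grammar with T' → T
I₀ = CLOSURE({ [T' → . T] }):
  [T' → . T] has the dot before T: add [T → . / * g], [T → . g S]
No further items can be added.

I₀ = { [T → . / * g], [T → . g S], [T' → . T] }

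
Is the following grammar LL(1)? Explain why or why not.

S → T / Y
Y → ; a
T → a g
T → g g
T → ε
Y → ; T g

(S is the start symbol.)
A grammar is LL(1) if for each non-terminal N with multiple productions, the predict sets of those productions are pairwise disjoint, where PREDICT(N → α) = (FIRST(α) \ {ε}) ∪ (FOLLOW(N) if α ⇒* ε).

Relevant sets:
  FOLLOW(T) = { '/', 'g' }

For Y:
  PREDICT(Y → ';' a) = { ';' }
  PREDICT(Y → ';' T g) = { ';' }
For T:
  PREDICT(T → a g) = { 'a' }
  PREDICT(T → g g) = { 'g' }
  PREDICT(T → ε) = { '/', 'g' }
S has a single production, so nothing to check there.

Conflict found: Predict set conflict for Y: { ';' }
The grammar is NOT LL(1).

Answer: No. Predict set conflict for Y: { ';' }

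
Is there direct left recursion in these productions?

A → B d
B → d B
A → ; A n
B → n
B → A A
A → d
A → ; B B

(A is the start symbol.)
No direct left recursion

Direct left recursion occurs when N → N α for some non-terminal N (the right-hand side begins with the left-hand side itself).

A → B d: starts with B
B → d B: starts with d
A → ; A n: starts with ';'
B → n: starts with n
B → A A: starts with A
A → d: starts with d
A → ; B B: starts with ';'

No direct left recursion found.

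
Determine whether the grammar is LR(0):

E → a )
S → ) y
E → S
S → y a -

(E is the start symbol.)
Yes, the grammar is LR(0)

Augment with E' → E and build the canonical LR(0) collection (I0 = CLOSURE({[E' → . E]}), then GOTO on every symbol after a dot until no new states appear). It has 10 states:
  I0: { [E → . S], [E → . a )], [E' → . E], [S → . ) y], [S → . y a -] }  — shift
  I1: { [S → ) . y] }  — shift
  I2: { [E' → E .] }  — accept
  I3: { [E → S .] }  — reduce
  I4: { [E → a . )] }  — shift
  I5: { [S → y . a -] }  — shift
  I6: { [S → y a . -] }  — shift
  I7: { [S → y a - .] }  — reduce
  I8: { [E → a ) .] }  — reduce
  I9: { [S → ) y .] }  — reduce

Every state is either a pure shift/goto state or contains exactly one complete item and nothing to shift — no conflicts. The grammar is LR(0).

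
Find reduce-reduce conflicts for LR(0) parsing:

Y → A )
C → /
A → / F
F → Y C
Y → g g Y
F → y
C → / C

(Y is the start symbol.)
A reduce-reduce conflict occurs when an LR(0) state has two complete items [A → α .] and [B → β .] — both call for a reduction, and with no lookahead the parser cannot choose between them.

Augment with Y' → Y and build the canonical LR(0) collection (I0 = CLOSURE({[Y' → . Y]}), then GOTO on every symbol after a dot until no new states appear). It has 14 states:
  I0: { [A → . / F], [Y → . A )], [Y → . g g Y], [Y' → . Y] }  — shift
  I1: { [A → . / F], [A → / . F], [F → . Y C], [F → . y], [Y → . A )], [Y → . g g Y] }  — shift
  I2: { [Y → A . )] }  — shift
  I3: { [Y' → Y .] }  — accept
  I4: { [Y → g . g Y] }  — shift
  I5: { [A → . / F], [Y → . A )], [Y → . g g Y], [Y → g g . Y] }  — shift
  I6: { [Y → g g Y .] }  — reduce
  I7: { [Y → A ) .] }  — reduce
  I8: { [A → / F .] }  — reduce
  I9: { [C → . / C], [C → . /], [F → Y . C] }  — shift
  I10: { [F → y .] }  — reduce
  I11: { [C → . / C], [C → . /], [C → / . C], [C → / .] }  — shift, reduce
  I12: { [F → Y C .] }  — reduce
  I13: { [C → / C .] }  — reduce

No state contains more than one complete item.

Answer: No reduce-reduce conflicts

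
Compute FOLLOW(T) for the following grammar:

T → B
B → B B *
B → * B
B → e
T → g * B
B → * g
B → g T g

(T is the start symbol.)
{ $, 'g' }

T is the start symbol, so $ ∈ FOLLOW(T).
In B → g T g: T is followed by g, add FIRST(g) \ {ε} = { 'g' }

Taking the union: FOLLOW(T) = { $, 'g' }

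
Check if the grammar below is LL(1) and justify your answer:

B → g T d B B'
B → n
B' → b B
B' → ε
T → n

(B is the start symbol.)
Relevant sets:
  FOLLOW(B') = { $, 'b' }

For B:
  PREDICT(B → g T d B B') = { 'g' }
  PREDICT(B → n) = { 'n' }
For B':
  PREDICT(B' → b B) = { 'b' }
  PREDICT(B' → ε) = { $, 'b' }
T has a single production, so nothing to check there.

Conflict found: Predict set conflict for B': { 'b' }
The grammar is NOT LL(1).

Answer: No. Predict set conflict for B': { 'b' }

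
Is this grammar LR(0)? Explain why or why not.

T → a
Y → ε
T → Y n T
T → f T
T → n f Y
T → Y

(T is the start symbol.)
A grammar is LR(0) if no state in the canonical LR(0) collection has:
  - both a shift item (dot before a terminal) and a complete item (shift-reduce conflict), or
  - two or more complete items (reduce-reduce conflict; the accept item [T' → T .] counts as a complete item here).

Augment with T' → T and build the canonical LR(0) collection (I0 = CLOSURE({[T' → . T]}), then GOTO on every symbol after a dot until no new states appear). It has 11 states:
  I0: { [T → . Y n T], [T → . Y], [T → . a], [T → . f T], [T → . n f Y], [T' → . T], [Y → .] }  — shift, reduce
  I1: { [T' → T .] }  — accept
  I2: { [T → Y . n T], [T → Y .] }  — shift, reduce
  I3: { [T → a .] }  — reduce
  I4: { [T → . Y n T], [T → . Y], [T → . a], [T → . f T], [T → . n f Y], [T → f . T], [Y → .] }  — shift, reduce
  I5: { [T → n . f Y] }  — shift
  I6: { [T → n f . Y], [Y → .] }  — reduce
  I7: { [T → n f Y .] }  — reduce
  I8: { [T → f T .] }  — reduce
  I9: { [T → . Y n T], [T → . Y], [T → . a], [T → . f T], [T → . n f Y], [T → Y n . T], [Y → .] }  — shift, reduce
  I10: { [T → Y n T .] }  — reduce

Conflict in state I0:
  Shift-reduce conflict between [Y → .] and [T → . a]
So the grammar is NOT LR(0).

Answer: No. Shift-reduce conflict between [Y → .] and [T → . a]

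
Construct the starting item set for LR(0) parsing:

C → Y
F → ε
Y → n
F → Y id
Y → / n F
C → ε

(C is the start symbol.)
First, augment the grammar with C' → C
I₀ = CLOSURE({ [C' → . C] }):
  [C' → . C] has the dot before C: add [C → . Y], [C → .]
  [C → . Y] has the dot before Y: add [Y → . n], [Y → . / n F]
No further items can be added.

I₀ = { [C → . Y], [C → .], [C' → . C], [Y → . / n F], [Y → . n] }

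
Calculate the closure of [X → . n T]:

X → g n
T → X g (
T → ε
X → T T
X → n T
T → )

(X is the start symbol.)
To compute CLOSURE, for each item [A → α.Bβ] where B is a non-terminal, add [B → .γ] for all productions B → γ; repeat for the newly added items until nothing changes.

Start with: [X → . n T]
The dot precedes the terminal n, so nothing is added.

CLOSURE = { [X → . n T] }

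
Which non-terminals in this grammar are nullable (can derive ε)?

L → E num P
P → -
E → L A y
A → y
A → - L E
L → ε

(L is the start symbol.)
A non-terminal is nullable if it can derive ε (the empty string): either it has an ε-production, or it has a production whose right-hand side consists entirely of nullable non-terminals.

ε-productions: L → ε
So L is immediately nullable.
No further non-terminal can be added: every production for the remaining non-terminals contains a terminal or a non-nullable non-terminal.
Nullable = { 'L' }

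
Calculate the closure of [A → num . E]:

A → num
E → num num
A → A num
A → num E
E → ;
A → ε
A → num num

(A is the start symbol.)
{ [A → num . E], [E → . ;], [E → . num num] }

To compute CLOSURE, for each item [A → α.Bβ] where B is a non-terminal, add [B → .γ] for all productions B → γ; repeat for the newly added items until nothing changes.

Start with: [A → num . E]
  [A → num . E] has the dot before E: add [E → . num num], [E → . ;]
No further items can be added.

CLOSURE = { [A → num . E], [E → . ;], [E → . num num] }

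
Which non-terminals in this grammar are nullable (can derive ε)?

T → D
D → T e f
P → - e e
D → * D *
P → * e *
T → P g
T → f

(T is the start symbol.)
A non-terminal is nullable if it can derive ε (the empty string): either it has an ε-production, or it has a production whose right-hand side consists entirely of nullable non-terminals.

There are no ε-productions, so no non-terminal can derive ε.
No non-terminals are nullable.

Answer: None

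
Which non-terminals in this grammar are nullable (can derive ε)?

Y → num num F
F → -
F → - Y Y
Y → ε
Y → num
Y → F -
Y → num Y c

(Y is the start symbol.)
A non-terminal is nullable if it can derive ε (the empty string): either it has an ε-production, or it has a production whose right-hand side consists entirely of nullable non-terminals.

ε-productions: Y → ε
So Y is immediately nullable.
No further non-terminal can be added: every production for the remaining non-terminals contains a terminal or a non-nullable non-terminal.
Nullable = { 'Y' }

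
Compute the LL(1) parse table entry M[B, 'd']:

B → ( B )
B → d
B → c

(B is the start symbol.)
B → d

To find M[B, 'd'], we find productions for B where 'd' is in the predict set (PREDICT(N → α) = (FIRST(α) \ {ε}) ∪ (FOLLOW(N) if α ⇒* ε)).

B → ( B ): PREDICT = { '(' }
B → d: PREDICT = { 'd' }
  'd' is in predict set, so this production goes in M[B, 'd']
B → c: PREDICT = { 'c' }

M[B, 'd'] = B → d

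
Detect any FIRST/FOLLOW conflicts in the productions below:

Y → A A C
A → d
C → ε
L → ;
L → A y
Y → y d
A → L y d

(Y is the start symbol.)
No FIRST/FOLLOW conflicts.

A FIRST/FOLLOW conflict occurs when a non-terminal N has a nullable alternative N → β (β ⇒* ε) and another alternative N → α with FIRST(α) ∩ FOLLOW(N) ≠ ∅: on such a lookahead the parser cannot decide between expanding α and letting N vanish via β.

Nullable non-terminals: C.
C has a nullable alternative but only one production, so nothing to check.

A, L, Y have no nullable alternative, so no FIRST/FOLLOW check is needed there.

No FIRST/FOLLOW conflicts found.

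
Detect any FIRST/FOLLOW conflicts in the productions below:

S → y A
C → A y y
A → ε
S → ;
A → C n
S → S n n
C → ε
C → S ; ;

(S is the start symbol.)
Yes. C → A y y with FOLLOW(C) on { 'n' }; A → C n with FOLLOW(A) on { ';', 'n', 'y' }

Nullable non-terminals: A, C.
FIRST sets used below: FIRST(C) = { ';', 'n', 'y', ε }, FIRST(A) = { ';', 'n', 'y', ε }, FIRST(S) = { ';', 'y' }

A: nullable alternative(s) A → ε; FOLLOW(A) = { $, ';', 'n', 'y' }
  A → ε: FIRST \ {ε} = { } — this is the only nullable alternative, skip
  A → C n: FIRST \ {ε} = { ';', 'n', 'y' } — overlaps FOLLOW(A) on { ';', 'n', 'y' }: CONFLICT

C: nullable alternative(s) C → ε; FOLLOW(C) = { 'n' }
  C → A y y: FIRST \ {ε} = { ';', 'n', 'y' } — overlaps FOLLOW(C) on { 'n' }: CONFLICT
  C → ε: FIRST \ {ε} = { } — this is the only nullable alternative, skip
  C → S ; ;: FIRST \ {ε} = { ';', 'y' } — disjoint from FOLLOW(C)

S has no nullable alternative, so no FIRST/FOLLOW check is needed there.

So the grammar has 2 FIRST/FOLLOW conflicts (marked CONFLICT above).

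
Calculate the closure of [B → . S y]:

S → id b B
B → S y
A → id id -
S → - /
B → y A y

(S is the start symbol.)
{ [B → . S y], [S → . - /], [S → . id b B] }

To compute CLOSURE, for each item [A → α.Bβ] where B is a non-terminal, add [B → .γ] for all productions B → γ; repeat for the newly added items until nothing changes.

Start with: [B → . S y]
  [B → . S y] has the dot before S: add [S → . id b B], [S → . - /]
No further items can be added.

CLOSURE = { [B → . S y], [S → . - /], [S → . id b B] }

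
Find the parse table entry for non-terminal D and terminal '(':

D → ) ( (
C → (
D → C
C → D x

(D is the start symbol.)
To find M[D, '('], we find productions for D where '(' is in the predict set (PREDICT(N → α) = (FIRST(α) \ {ε}) ∪ (FOLLOW(N) if α ⇒* ε)).

Relevant sets:
  FIRST(C) = { '(', ')' }

D → ) ( (: PREDICT = { ')' }
D → C: PREDICT = { '(', ')' }
  '(' is in predict set, so this production goes in M[D, '(']

M[D, '('] = D → C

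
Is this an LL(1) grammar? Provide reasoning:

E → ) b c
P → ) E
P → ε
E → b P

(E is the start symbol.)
A grammar is LL(1) if for each non-terminal N with multiple productions, the predict sets of those productions are pairwise disjoint, where PREDICT(N → α) = (FIRST(α) \ {ε}) ∪ (FOLLOW(N) if α ⇒* ε).

Relevant sets:
  FOLLOW(P) = { $ }

For E:
  PREDICT(E → ')' b c) = { ')' }
  PREDICT(E → b P) = { 'b' }
For P:
  PREDICT(P → ')' E) = { ')' }
  PREDICT(P → ε) = { $ }

All predict sets are disjoint. The grammar IS LL(1).

Answer: Yes, the grammar is LL(1).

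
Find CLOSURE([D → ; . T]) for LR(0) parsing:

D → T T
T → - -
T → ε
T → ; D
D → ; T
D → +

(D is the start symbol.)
{ [D → ; . T], [T → . - -], [T → . ; D], [T → .] }

To compute CLOSURE, for each item [A → α.Bβ] where B is a non-terminal, add [B → .γ] for all productions B → γ; repeat for the newly added items until nothing changes.

Start with: [D → ; . T]
  [D → ; . T] has the dot before T: add [T → . - -], [T → .], [T → . ; D]
No further items can be added.

CLOSURE = { [D → ; . T], [T → . - -], [T → . ; D], [T → .] }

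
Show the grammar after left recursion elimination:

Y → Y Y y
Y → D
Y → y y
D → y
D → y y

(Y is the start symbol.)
Y → D Y'
Y → y y Y'
Y' → Y y Y'
Y' → ε
D → y
D → y y

Y is directly left-recursive. The standard transformation for
  A → A α₁ | ... | A α_m | β₁ | ... | β_n
is
  A  → β₁ A' | ... | β_n A'
  A' → α₁ A' | ... | α_m A' | ε

Y → D becomes Y → D Y'
Y → y y becomes Y → y y Y'
Y → Y Y y becomes Y' → Y y Y'
Add Y' → ε

Productions for other non-terminals are unchanged:
  D → y
  D → y y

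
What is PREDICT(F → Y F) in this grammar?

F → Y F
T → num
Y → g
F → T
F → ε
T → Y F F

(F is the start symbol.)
PREDICT(F → Y F) = (FIRST(RHS) \ {ε}) ∪ (FOLLOW(F) if ε ∈ FIRST(RHS), i.e. RHS ⇒* ε)
FIRST(Y) = { 'g' }
FIRST(Y F) = { 'g' }
ε ∉ FIRST(Y F), so FOLLOW(F) is not added.
PREDICT(F → Y F) = { 'g' }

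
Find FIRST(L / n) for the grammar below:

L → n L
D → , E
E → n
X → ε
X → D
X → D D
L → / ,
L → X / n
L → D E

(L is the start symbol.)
FIRST sets of the non-terminals involved (from the grammar, by fixed-point iteration):
  FIRST(L) = { ',', '/', 'n' }

To compute FIRST(L / n), process the symbols left to right:
Symbol L is a non-terminal. Add FIRST(L) \ {ε} = { ',', '/', 'n' }
L is not nullable (ε ∉ FIRST(L)), so stop here.
FIRST(L / n) = { ',', '/', 'n' }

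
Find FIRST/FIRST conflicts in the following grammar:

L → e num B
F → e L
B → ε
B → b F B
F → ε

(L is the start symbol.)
A FIRST/FIRST conflict occurs when two productions N → α and N → β for the same non-terminal have FIRST(α) ∩ FIRST(β) ≠ ∅ (with ε ∈ FIRST of a nullable right-hand side, so two nullable alternatives also conflict).

Productions for F:
  F → e L: FIRST = { 'e' }
  F → ε: FIRST = { ε }
Productions for B:
  B → ε: FIRST = { ε }
  B → b F B: FIRST = { 'b' }
L has only one production, so no FIRST/FIRST conflict is possible there.

All alternatives of each non-terminal have pairwise disjoint FIRST sets.

Answer: No FIRST/FIRST conflicts.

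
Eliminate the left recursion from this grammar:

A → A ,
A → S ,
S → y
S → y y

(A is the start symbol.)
A → S , A'
A' → , A'
A' → ε
S → y
S → y y

A is directly left-recursive. The standard transformation for
  A → A α₁ | ... | A α_m | β₁ | ... | β_n
is
  A  → β₁ A' | ... | β_n A'
  A' → α₁ A' | ... | α_m A' | ε

A → S , becomes A → S , A'
A → A , becomes A' → , A'
Add A' → ε

Productions for other non-terminals are unchanged:
  S → y
  S → y y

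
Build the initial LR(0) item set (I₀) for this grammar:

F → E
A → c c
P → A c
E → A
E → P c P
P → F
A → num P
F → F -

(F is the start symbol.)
First, augment the grammar with F' → F
I₀ = CLOSURE({ [F' → . F] }):
  [F' → . F] has the dot before F: add [F → . E], [F → . F -]
  [F → . E] has the dot before E: add [E → . A], [E → . P c P]
  [E → . A] has the dot before A: add [A → . c c], [A → . num P]
  [E → . P c P] has the dot before P: add [P → . A c], [P → . F]
No further items can be added.

I₀ = { [A → . c c], [A → . num P], [E → . A], [E → . P c P], [F → . E], [F → . F -], [F' → . F], [P → . A c], [P → . F] }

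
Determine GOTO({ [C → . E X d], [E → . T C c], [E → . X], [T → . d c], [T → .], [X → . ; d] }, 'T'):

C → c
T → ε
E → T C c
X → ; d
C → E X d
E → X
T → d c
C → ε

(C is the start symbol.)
GOTO(I, 'T') = CLOSURE({ [A → αX.β] : [A → α.Xβ] ∈ I, X = 'T' })

Items with dot before 'T', with the dot advanced:
  [E → . T C c] → [E → T . C c]
Closure of the advanced items:
  [E → T . C c] has the dot before C: add [C → . c], [C → . E X d], [C → .]
  [C → . E X d] has the dot before E: add [E → . T C c], [E → . X]
  [E → . T C c] has the dot before T: add [T → .], [T → . d c]
  [E → . X] has the dot before X: add [X → . ; d]

GOTO = { [C → . E X d], [C → . c], [C → .], [E → . T C c], [E → . X], [E → T . C c], [T → . d c], [T → .], [X → . ; d] }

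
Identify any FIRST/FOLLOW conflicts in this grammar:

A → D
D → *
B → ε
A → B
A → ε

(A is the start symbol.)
No FIRST/FOLLOW conflicts.

Nullable non-terminals: A, B.
FIRST sets used below: FIRST(D) = { '*' }, FIRST(B) = { ε }

A: nullable alternative(s) A → B, A → ε; FOLLOW(A) = { $ }
  A → D: FIRST \ {ε} = { '*' } — disjoint from FOLLOW(A)
  A → B: FIRST \ {ε} = { } — disjoint from FOLLOW(A)
  A → ε: FIRST \ {ε} = { } — disjoint from FOLLOW(A)
B has a nullable alternative but only one production, so nothing to check.

D has no nullable alternative, so no FIRST/FOLLOW check is needed there.

No FIRST/FOLLOW conflicts found.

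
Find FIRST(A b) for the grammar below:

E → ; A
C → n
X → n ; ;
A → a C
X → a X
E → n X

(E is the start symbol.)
{ 'a' }

FIRST sets of the non-terminals involved (from the grammar, by fixed-point iteration):
  FIRST(A) = { 'a' }

To compute FIRST(A b), process the symbols left to right:
Symbol A is a non-terminal. Add FIRST(A) \ {ε} = { 'a' }
A is not nullable (ε ∉ FIRST(A)), so stop here.
FIRST(A b) = { 'a' }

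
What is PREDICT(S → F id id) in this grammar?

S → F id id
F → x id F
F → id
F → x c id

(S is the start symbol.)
PREDICT(S → F id id) = (FIRST(RHS) \ {ε}) ∪ (FOLLOW(S) if ε ∈ FIRST(RHS), i.e. RHS ⇒* ε)
FIRST(F) = { 'id', 'x' }
FIRST(F id id) = { 'id', 'x' }
ε ∉ FIRST(F id id), so FOLLOW(S) is not added.
PREDICT(S → F id id) = { 'id', 'x' }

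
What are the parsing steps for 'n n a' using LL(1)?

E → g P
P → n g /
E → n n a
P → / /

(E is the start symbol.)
Stack is shown with the top on the left.

Stack    Input    Action
------------------------
E $      n n a $  output E → n n a
n n a $  n n a $  match 'n'
n a $    n a $    match 'n'
a $      a $      match 'a'
$        $        accept

The string is accepted.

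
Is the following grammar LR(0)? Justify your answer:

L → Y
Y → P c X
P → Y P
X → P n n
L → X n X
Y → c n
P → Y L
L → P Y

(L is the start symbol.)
No. Shift-reduce conflict between [L → Y .] and [Y → . c n]

A grammar is LR(0) if no state in the canonical LR(0) collection has:
  - both a shift item (dot before a terminal) and a complete item (shift-reduce conflict), or
  - two or more complete items (reduce-reduce conflict; the accept item [L' → L .] counts as a complete item here).

Augment with L' → L and build the canonical LR(0) collection (I0 = CLOSURE({[L' → . L]}), then GOTO on every symbol after a dot until no new states appear). It has 20 states:
  I0: { [L → . P Y], [L → . X n X], [L → . Y], [L' → . L], [P → . Y L], [P → . Y P], [X → . P n n], [Y → . P c X], [Y → . c n] }  — shift
  I1: { [L' → L .] }  — accept
  I2: { [L → P . Y], [P → . Y L], [P → . Y P], [X → P . n n], [Y → . P c X], [Y → . c n], [Y → P . c X] }  — shift
  I3: { [L → X . n X] }  — shift
  I4: { [L → . P Y], [L → . X n X], [L → . Y], [L → Y .], [P → . Y L], [P → . Y P], [P → Y . L], [P → Y . P], [X → . P n n], [Y → . P c X], [Y → . c n] }  — shift, reduce
  I5: { [Y → c . n] }  — shift
  I6: { [Y → c n .] }  — reduce
  I7: { [P → Y L .] }  — reduce
  I8: { [L → P . Y], [P → . Y L], [P → . Y P], [P → Y P .], [X → P . n n], [Y → . P c X], [Y → . c n], [Y → P . c X] }  — shift, reduce
  I9: { [Y → P . c X] }  — shift
  I10: { [L → . P Y], [L → . X n X], [L → . Y], [L → P Y .], [P → . Y L], [P → . Y P], [P → Y . L], [P → Y . P], [X → . P n n], [Y → . P c X], [Y → . c n] }  — shift, reduce
  I11: { [P → . Y L], [P → . Y P], [X → . P n n], [Y → . P c X], [Y → . c n], [Y → P c . X], [Y → c . n] }  — shift
  I12: { [X → P n . n] }  — shift
  I13: { [X → P n n .] }  — reduce
  I14: { [X → P . n n], [Y → P . c X] }  — shift
  I15: { [Y → P c X .] }  — reduce
  I16: { [L → . P Y], [L → . X n X], [L → . Y], [P → . Y L], [P → . Y P], [P → Y . L], [P → Y . P], [X → . P n n], [Y → . P c X], [Y → . c n] }  — shift
  I17: { [P → . Y L], [P → . Y P], [X → . P n n], [Y → . P c X], [Y → . c n], [Y → P c . X] }  — shift
  I18: { [L → X n . X], [P → . Y L], [P → . Y P], [X → . P n n], [Y → . P c X], [Y → . c n] }  — shift
  I19: { [L → X n X .] }  — reduce

Conflict in state I4:
  Shift-reduce conflict between [L → Y .] and [Y → . c n]
So the grammar is NOT LR(0).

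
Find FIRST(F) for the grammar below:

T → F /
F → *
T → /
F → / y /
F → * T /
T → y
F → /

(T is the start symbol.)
To compute FIRST(F), examine every production with F on the left-hand side, reading each right-hand side left to right until a non-nullable symbol is reached.

From F → *:
  - '*' is a terminal: add '*' and stop
From F → / y /:
  - '/' is a terminal: add '/' and stop
From F → * T /:
  - '*' is a terminal: add '*' and stop
From F → /:
  - '/' is a terminal: add '/' and stop

Collecting: FIRST(F) = { '*', '/' }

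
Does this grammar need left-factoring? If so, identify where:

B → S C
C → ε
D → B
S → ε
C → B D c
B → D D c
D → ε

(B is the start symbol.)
No, left-factoring is not needed

Left-factoring is needed when two productions for the same non-terminal
share a common prefix on the right-hand side.

Productions for B:
  B → S C
  B → D D c
Productions for C:
  C → ε
  C → B D c
Productions for D:
  D → B
  D → ε

No common prefixes found.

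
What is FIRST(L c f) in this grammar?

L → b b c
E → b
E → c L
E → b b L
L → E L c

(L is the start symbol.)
{ 'b', 'c' }

FIRST sets of the non-terminals involved (from the grammar, by fixed-point iteration):
  FIRST(L) = { 'b', 'c' }

To compute FIRST(L c f), process the symbols left to right:
Symbol L is a non-terminal. Add FIRST(L) \ {ε} = { 'b', 'c' }
L is not nullable (ε ∉ FIRST(L)), so stop here.
FIRST(L c f) = { 'b', 'c' }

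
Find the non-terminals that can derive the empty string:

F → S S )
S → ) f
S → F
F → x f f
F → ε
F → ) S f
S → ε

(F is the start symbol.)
{ 'F', 'S' }

ε-productions: F → ε, S → ε
So F, S are immediately nullable.
Every non-terminal is now nullable.
Nullable = { 'F', 'S' }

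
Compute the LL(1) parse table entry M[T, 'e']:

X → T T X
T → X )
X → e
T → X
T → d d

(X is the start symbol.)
To find M[T, 'e'], we find productions for T where 'e' is in the predict set (PREDICT(N → α) = (FIRST(α) \ {ε}) ∪ (FOLLOW(N) if α ⇒* ε)).

Relevant sets:
  FIRST(X) = { 'd', 'e' }

T → X ): PREDICT = { 'd', 'e' }
  'e' is in predict set, so this production goes in M[T, 'e']
T → X: PREDICT = { 'd', 'e' }
  'e' is in predict set, so this production goes in M[T, 'e']
T → d d: PREDICT = { 'd' }

M[T, 'e'] = T → X ), T → X  (a multiply-defined cell — the grammar is not LL(1))

Answer: T → X ), T → X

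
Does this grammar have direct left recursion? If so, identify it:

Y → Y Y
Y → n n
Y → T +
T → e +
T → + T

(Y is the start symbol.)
Direct left recursion occurs when N → N α for some non-terminal N (the right-hand side begins with the left-hand side itself).

Y → Y Y: LEFT RECURSIVE (starts with Y)
Y → n n: starts with n
Y → T +: starts with T
T → e +: starts with e
T → + T: starts with '+'

The grammar has direct left recursion on: Y.

Answer: Yes, Y is left-recursive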